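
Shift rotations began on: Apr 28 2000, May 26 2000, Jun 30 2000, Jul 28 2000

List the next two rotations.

Every date is a Friday; gaps 28, 35, 28 days.
Each is the last Friday of its month (at least one falls on the 29th or later, ruling out '4th Friday').
Last Friday of August 2000: Aug 25 2000.
September 2000 ends with Friday Sep 29 2000.

Aug 25 2000, Sep 29 2000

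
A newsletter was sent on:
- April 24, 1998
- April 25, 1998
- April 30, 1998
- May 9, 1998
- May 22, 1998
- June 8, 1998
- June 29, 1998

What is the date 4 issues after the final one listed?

October 31, 1998

Intervals are 1, 5, 9, 13, 17, 21 days — an arithmetic progression with common difference 4.
Next gap: 25 days. June 29, 1998 + 25 days = July 24, 1998.
Next gap: 29 days. July 24, 1998 + 29 days = August 22, 1998.
Next gap: 33 days. August 22, 1998 + 33 days = September 24, 1998.
Next gap: 37 days. September 24, 1998 + 37 days = October 31, 1998.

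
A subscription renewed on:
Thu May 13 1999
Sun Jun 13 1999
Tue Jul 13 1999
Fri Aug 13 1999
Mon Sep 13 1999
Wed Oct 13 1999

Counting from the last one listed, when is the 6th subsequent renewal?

Each date is the 13th; the gaps (31, 30, 31, 31, 30) track the month lengths.
The rule is the 13th of each month.
November 1999: Sat Nov 13 1999.
Next: December 1999 → Mon Dec 13 1999.
Next: January 2000 → Thu Jan 13 2000.
Next: February 2000 → Sun Feb 13 2000.
March 2000: Mon Mar 13 2000.
Next: April 2000 → Thu Apr 13 2000.

Thu Apr 13 2000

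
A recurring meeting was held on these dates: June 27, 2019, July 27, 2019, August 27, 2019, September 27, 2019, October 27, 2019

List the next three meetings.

November 27, 2019; December 27, 2019; January 27, 2020

The day-of-month is always 27 (30, 31, 31, 30 days between events).
So this recurs on the 27th of each month.
Next: November 2019 → November 27, 2019.
December 2019: December 27, 2019.
Next: January 2020 → January 27, 2020.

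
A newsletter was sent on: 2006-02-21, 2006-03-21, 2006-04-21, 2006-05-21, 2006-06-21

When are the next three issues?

2006-07-21, 2006-08-21, 2006-09-21

The day-of-month is always 21 (28, 31, 30, 31 days between events).
So this recurs on the 21st of each month.
July 2006: 2006-07-21.
August 2006: 2006-08-21.
September 2006: 2006-09-21.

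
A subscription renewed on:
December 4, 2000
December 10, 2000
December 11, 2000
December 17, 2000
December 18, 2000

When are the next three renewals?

December 24, 2000; December 25, 2000; December 31, 2000

Gaps: 6, 1, 6, 1 days — not constant, but cyclic with period 2.
The events fall on every Monday and Sunday.
Next Sunday: December 24, 2000.
Next Monday: December 25, 2000.
The following Sunday is December 31, 2000.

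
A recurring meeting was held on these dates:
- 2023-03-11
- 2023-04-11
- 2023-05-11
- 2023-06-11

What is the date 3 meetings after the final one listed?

2023-09-11

Gaps: 31, 30, 31 days — not constant. Every event is on the 11th of the month.
Pattern: the 11th of each month.
July 2023: 2023-07-11.
Next: August 2023 → 2023-08-11.
September 2023: 2023-09-11.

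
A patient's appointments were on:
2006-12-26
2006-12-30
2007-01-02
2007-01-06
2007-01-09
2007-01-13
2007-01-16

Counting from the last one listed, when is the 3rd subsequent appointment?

2007-01-27

The gap pattern 4, 3, 4, 3, 4, 3 repeats every 2 events.
These are the Tuesdays and Saturdays of each week.
Next Saturday: 2007-01-20.
Next Tuesday: 2007-01-23.
Next Saturday: 2007-01-27.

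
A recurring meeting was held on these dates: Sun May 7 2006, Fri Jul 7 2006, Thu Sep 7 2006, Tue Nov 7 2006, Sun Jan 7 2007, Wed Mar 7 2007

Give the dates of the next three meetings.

Each date is the 7th; the gaps (61, 62, 61, 61, 59) track the month lengths.
The rule is the 7th of every 2 months.
May 2007: Mon May 7 2007.
Next: July 2007 → Sat Jul 7 2007.
September 2007: Fri Sep 7 2007.

Mon May 7 2007, Sat Jul 7 2007, Fri Sep 7 2007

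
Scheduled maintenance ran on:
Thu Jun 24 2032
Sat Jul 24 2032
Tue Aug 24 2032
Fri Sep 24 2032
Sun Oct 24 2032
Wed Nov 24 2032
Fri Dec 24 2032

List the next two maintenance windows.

The day-of-month is always 24 (30, 31, 31, 30, 31, 30 days between events).
So this recurs on the 24th of each month.
January 2033: Mon Jan 24 2033.
Next: February 2033 → Thu Feb 24 2033.

Mon Jan 24 2033, Thu Feb 24 2033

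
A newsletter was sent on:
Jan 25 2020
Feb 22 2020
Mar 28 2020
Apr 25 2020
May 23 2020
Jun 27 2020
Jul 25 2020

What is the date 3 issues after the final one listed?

These are Saturdays at 28- or 35-day spacing (28, 35, 28, 28, 35, 28).
The pattern: 4th Saturday of the month.
August 2020 — 4th Saturday is Aug 22 2020.
September 2020 — 4th Saturday is Sep 26 2020.
October 2020 — 4th Saturday is Oct 24 2020.

Oct 24 2020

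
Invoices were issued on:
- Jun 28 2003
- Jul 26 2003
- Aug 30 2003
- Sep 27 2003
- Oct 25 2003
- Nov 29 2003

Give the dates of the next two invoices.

Dec 27 2003, Jan 31 2004

Every date is a Saturday; gaps 28, 35, 28, 28, 35 days.
Each is the last Saturday of its month (at least one falls on the 29th or later, ruling out '4th Saturday').
December 2003 ends with Saturday Dec 27 2003.
January 2004 ends with Saturday Jan 31 2004.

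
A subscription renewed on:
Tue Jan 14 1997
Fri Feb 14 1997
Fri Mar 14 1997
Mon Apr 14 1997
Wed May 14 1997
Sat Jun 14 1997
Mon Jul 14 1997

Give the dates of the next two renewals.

Gaps: 31, 28, 31, 30, 31, 30 days — not constant. Every event is on the 14th of the month.
Pattern: the 14th of each month.
August 1997: Thu Aug 14 1997.
September 1997: Sun Sep 14 1997.

Thu Aug 14 1997, Sun Sep 14 1997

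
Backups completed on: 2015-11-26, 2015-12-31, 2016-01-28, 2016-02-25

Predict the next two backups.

All Thursdays; the gaps (35, 28, 28) vary with month length.
This is the last Thursday of each month.
March 2016 ends with Thursday 2016-03-31.
Last Thursday of April 2016: 2016-04-28.

2016-03-31, 2016-04-28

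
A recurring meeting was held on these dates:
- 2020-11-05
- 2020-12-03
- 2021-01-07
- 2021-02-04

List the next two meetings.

2021-03-04, 2021-04-01

All dates are Thursdays, 28, 35, 28 days apart.
Specifically, the 1st Thursday of each month.
1st Thursday of March 2021: 2021-03-04.
April 2021 — 1st Thursday is 2021-04-01.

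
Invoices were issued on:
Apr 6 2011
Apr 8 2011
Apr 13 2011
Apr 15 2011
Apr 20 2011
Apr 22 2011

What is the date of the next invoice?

Apr 27 2011

Every event lands on a Wednesday or Friday (gaps cycle 2, 5, 2, 5, 2).
So the schedule is: every Wednesday and Friday.
The following Wednesday is Apr 27 2011.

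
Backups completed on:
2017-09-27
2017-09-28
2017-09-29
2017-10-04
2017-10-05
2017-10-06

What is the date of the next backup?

The gap pattern 1, 1, 5, 1, 1 repeats every 3 events.
These are the Wednesdays, Thursdays and Fridays of each week.
The following Wednesday is 2017-10-11.

2017-10-11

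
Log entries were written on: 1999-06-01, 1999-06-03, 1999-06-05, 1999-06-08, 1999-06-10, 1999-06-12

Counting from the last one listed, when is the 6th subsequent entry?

1999-06-26

Every event lands on a Tuesday or Thursday or Saturday (gaps cycle 2, 2, 3, 2, 2).
So the schedule is: every Tuesday, Thursday and Saturday.
The following Tuesday is 1999-06-15.
Next Thursday: 1999-06-17.
The following Saturday is 1999-06-19.
Next Tuesday: 1999-06-22.
Next Thursday: 1999-06-24.
Next Saturday: 1999-06-26.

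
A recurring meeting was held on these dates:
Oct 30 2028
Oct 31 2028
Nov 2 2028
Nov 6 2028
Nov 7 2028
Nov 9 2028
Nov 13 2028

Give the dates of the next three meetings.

Nov 14 2028, Nov 16 2028, Nov 20 2028

Gaps: 1, 2, 4, 1, 2, 4 days — not constant, but cyclic with period 3.
The events fall on every Monday, Tuesday and Thursday.
The following Tuesday is Nov 14 2028.
The following Thursday is Nov 16 2028.
Next Monday: Nov 20 2028.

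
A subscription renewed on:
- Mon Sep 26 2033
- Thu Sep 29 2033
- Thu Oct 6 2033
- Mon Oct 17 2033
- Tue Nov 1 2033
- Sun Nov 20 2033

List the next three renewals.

The spacing grows by 4 each time: 3, 7, 11, 15, 19 days.
Next gap: 23 days. Sun Nov 20 2033 + 23 days = Tue Dec 13 2033.
Next gap: 27 days. Tue Dec 13 2033 + 27 days = Mon Jan 9 2034.
Next gap: 31 days. Mon Jan 9 2034 + 31 days = Thu Feb 9 2034.

Tue Dec 13 2033, Mon Jan 9 2034, Thu Feb 9 2034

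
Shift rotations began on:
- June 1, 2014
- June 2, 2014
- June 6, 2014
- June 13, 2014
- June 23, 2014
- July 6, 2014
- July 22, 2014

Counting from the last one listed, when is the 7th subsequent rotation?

The spacing grows by 3 each time: 1, 4, 7, 10, 13, 16 days.
Next gap: 19 days. July 22, 2014 + 19 days = August 10, 2014.
Next gap: 22 days. August 10, 2014 + 22 days = September 1, 2014.
Next gap: 25 days. September 1, 2014 + 25 days = September 26, 2014.
Next gap: 28 days. September 26, 2014 + 28 days = October 24, 2014.
Next gap: 31 days. October 24, 2014 + 31 days = November 24, 2014.
Next gap: 34 days. November 24, 2014 + 34 days = December 28, 2014.
Next gap: 37 days. December 28, 2014 + 37 days = February 3, 2015.

February 3, 2015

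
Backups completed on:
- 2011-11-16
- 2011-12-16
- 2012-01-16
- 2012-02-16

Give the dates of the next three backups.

2012-03-16, 2012-04-16, 2012-05-16

Gaps: 30, 31, 31 days — not constant. Every event is on the 16th of the month.
Pattern: the 16th of each month.
March 2012: 2012-03-16.
Next: April 2012 → 2012-04-16.
Next: May 2012 → 2012-05-16.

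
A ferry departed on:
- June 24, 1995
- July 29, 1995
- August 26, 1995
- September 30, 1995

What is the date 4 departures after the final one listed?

January 27, 1996

All Saturdays; the gaps (35, 28, 35) vary with month length.
This is the last Saturday of each month.
October 1995 ends with Saturday October 28, 1995.
Last Saturday of November 1995: November 25, 1995.
Last Saturday of December 1995: December 30, 1995.
January 1996 ends with Saturday January 27, 1996.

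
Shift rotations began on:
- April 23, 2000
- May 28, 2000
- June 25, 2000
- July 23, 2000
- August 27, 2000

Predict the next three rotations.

Gaps: 35, 28, 28, 35 days — a mix of 28 and 35. Every date is a Sunday.
Each is the 4th Sunday of its month.
September 2000 — 4th Sunday is September 24, 2000.
4th Sunday of October 2000: October 22, 2000.
November 2000 — 4th Sunday is November 26, 2000.

September 24, 2000; October 22, 2000; November 26, 2000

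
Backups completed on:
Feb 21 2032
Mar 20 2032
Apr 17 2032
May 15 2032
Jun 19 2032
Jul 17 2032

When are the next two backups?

Aug 21 2032, Sep 18 2032

All dates are Saturdays, 28, 28, 28, 35, 28 days apart.
Specifically, the 3rd Saturday of each month.
August 2032 — 3rd Saturday is Aug 21 2032.
3rd Saturday of September 2032: Sep 18 2032.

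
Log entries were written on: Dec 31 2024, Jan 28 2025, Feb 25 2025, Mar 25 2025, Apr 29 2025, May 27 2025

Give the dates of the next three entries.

Jun 24 2025, Jul 29 2025, Aug 26 2025

Every date is a Tuesday; gaps 28, 28, 28, 35, 28 days.
Each is the last Tuesday of its month (at least one falls on the 29th or later, ruling out '4th Tuesday').
Last Tuesday of June 2025: Jun 24 2025.
July 2025 ends with Tuesday Jul 29 2025.
August 2025 ends with Tuesday Aug 26 2025.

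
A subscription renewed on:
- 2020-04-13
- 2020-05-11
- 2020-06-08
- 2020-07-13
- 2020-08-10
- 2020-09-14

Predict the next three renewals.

2020-10-12, 2020-11-09, 2020-12-14

These are Mondays at 28- or 35-day spacing (28, 28, 35, 28, 35).
The pattern: 2nd Monday of the month.
October 2020 — 2nd Monday is 2020-10-12.
2nd Monday of November 2020: 2020-11-09.
December 2020 — 2nd Monday is 2020-12-14.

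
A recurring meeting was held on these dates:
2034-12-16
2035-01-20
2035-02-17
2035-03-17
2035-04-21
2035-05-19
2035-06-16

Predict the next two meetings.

2035-07-21, 2035-08-18

All dates are Saturdays, 35, 28, 28, 35, 28, 28 days apart.
Specifically, the 3rd Saturday of each month.
July 2035 — 3rd Saturday is 2035-07-21.
August 2035 — 3rd Saturday is 2035-08-18.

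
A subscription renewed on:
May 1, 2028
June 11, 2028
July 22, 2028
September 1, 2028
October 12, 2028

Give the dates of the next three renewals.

November 22, 2028; January 2, 2029; February 12, 2029

The spacing is 41, 41, 41, 41 days — always 41 days.
October 12, 2028 + 41 days = November 22, 2028.
November 22, 2028 + 41 days = January 2, 2029.
January 2, 2029 + 41 days = February 12, 2029.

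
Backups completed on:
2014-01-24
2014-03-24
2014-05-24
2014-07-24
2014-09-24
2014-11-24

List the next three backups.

2015-01-24, 2015-03-24, 2015-05-24

Gaps: 59, 61, 61, 62, 61 days — not constant. Every event is on the 24th of the month.
Pattern: the 24th of every 2 months.
January 2015: 2015-01-24.
March 2015: 2015-03-24.
Next: May 2015 → 2015-05-24.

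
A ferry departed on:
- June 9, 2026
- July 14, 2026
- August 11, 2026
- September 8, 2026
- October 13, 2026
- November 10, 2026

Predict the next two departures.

December 8, 2026; January 12, 2027

Gaps: 35, 28, 28, 35, 28 days — a mix of 28 and 35. Every date is a Tuesday.
Each is the 2nd Tuesday of its month.
2nd Tuesday of December 2026: December 8, 2026.
2nd Tuesday of January 2027: January 12, 2027.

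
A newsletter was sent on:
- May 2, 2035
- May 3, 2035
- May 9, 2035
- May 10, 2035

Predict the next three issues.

May 16, 2035; May 17, 2035; May 23, 2035

Gaps: 1, 6, 1 days — not constant, but cyclic with period 2.
The events fall on every Wednesday and Thursday.
The following Wednesday is May 16, 2035.
The following Thursday is May 17, 2035.
The following Wednesday is May 23, 2035.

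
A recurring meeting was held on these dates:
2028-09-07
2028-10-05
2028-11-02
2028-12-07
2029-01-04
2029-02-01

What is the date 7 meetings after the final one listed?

These are Thursdays at 28- or 35-day spacing (28, 28, 35, 28, 28).
The pattern: 1st Thursday of the month.
March 2029 — 1st Thursday is 2029-03-01.
1st Thursday of April 2029: 2029-04-05.
May 2029 — 1st Thursday is 2029-05-03.
1st Thursday of June 2029: 2029-06-07.
1st Thursday of July 2029: 2029-07-05.
1st Thursday of August 2029: 2029-08-02.
1st Thursday of September 2029: 2029-09-06.

2029-09-06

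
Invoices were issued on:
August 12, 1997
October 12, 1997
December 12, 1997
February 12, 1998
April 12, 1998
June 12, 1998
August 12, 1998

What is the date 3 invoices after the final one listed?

February 12, 1999

Gaps: 61, 61, 62, 59, 61, 61 days — not constant. Every event is on the 12th of the month.
Pattern: the 12th of every 2 months.
October 1998: October 12, 1998.
Next: December 1998 → December 12, 1998.
Next: February 1999 → February 12, 1999.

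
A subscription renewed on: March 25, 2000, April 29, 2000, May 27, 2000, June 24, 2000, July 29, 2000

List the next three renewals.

August 26, 2000; September 30, 2000; October 28, 2000

Every date is a Saturday; gaps 35, 28, 28, 35 days.
Each is the last Saturday of its month (at least one falls on the 29th or later, ruling out '4th Saturday').
August 2000 ends with Saturday August 26, 2000.
September 2000 ends with Saturday September 30, 2000.
October 2000 ends with Saturday October 28, 2000.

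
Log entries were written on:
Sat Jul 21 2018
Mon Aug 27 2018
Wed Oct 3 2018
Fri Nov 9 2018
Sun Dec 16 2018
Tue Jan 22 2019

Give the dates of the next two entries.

Thu Feb 28 2019, Sat Apr 6 2019

The spacing is 37, 37, 37, 37, 37 days — always 37 days.
Tue Jan 22 2019 + 37 days = Thu Feb 28 2019.
Thu Feb 28 2019 + 37 days = Sat Apr 6 2019.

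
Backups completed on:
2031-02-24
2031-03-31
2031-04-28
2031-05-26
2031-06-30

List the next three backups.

2031-07-28, 2031-08-25, 2031-09-29

These are Mondays with 35, 28, 28, 35-day gaps.
Each is the final Monday of its month — 2031-03-31 is past the 28th, so '4th Monday' doesn't fit.
July 2031 ends with Monday 2031-07-28.
August 2031 ends with Monday 2031-08-25.
September 2031 ends with Monday 2031-09-29.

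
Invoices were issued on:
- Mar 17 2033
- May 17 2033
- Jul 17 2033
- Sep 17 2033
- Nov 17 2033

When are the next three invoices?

Jan 17 2034, Mar 17 2034, May 17 2034

Each date is the 17th; the gaps (61, 61, 62, 61) track the month lengths.
The rule is the 17th of every 2 months.
Next: January 2034 → Jan 17 2034.
Next: March 2034 → Mar 17 2034.
May 2034: May 17 2034.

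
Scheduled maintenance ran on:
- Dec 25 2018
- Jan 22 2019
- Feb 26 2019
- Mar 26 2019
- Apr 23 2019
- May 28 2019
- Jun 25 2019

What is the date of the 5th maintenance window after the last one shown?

Nov 26 2019

These are Tuesdays at 28- or 35-day spacing (28, 35, 28, 28, 35, 28).
The pattern: 4th Tuesday of the month.
July 2019 — 4th Tuesday is Jul 23 2019.
4th Tuesday of August 2019: Aug 27 2019.
September 2019 — 4th Tuesday is Sep 24 2019.
4th Tuesday of October 2019: Oct 22 2019.
4th Tuesday of November 2019: Nov 26 2019.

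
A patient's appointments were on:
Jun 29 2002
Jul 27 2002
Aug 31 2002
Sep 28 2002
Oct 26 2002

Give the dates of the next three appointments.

Nov 30 2002, Dec 28 2002, Jan 25 2003

These are Saturdays with 28, 35, 28, 28-day gaps.
Each is the final Saturday of its month — Jun 29 2002 is past the 28th, so '4th Saturday' doesn't fit.
Last Saturday of November 2002: Nov 30 2002.
December 2002 ends with Saturday Dec 28 2002.
Last Saturday of January 2003: Jan 25 2003.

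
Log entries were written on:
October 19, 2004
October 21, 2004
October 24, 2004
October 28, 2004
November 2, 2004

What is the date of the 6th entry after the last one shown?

Intervals are 2, 3, 4, 5 days — an arithmetic progression with common difference 1.
Next gap: 6 days. November 2, 2004 + 6 days = November 8, 2004.
Next gap: 7 days. November 8, 2004 + 7 days = November 15, 2004.
Next gap: 8 days. November 15, 2004 + 8 days = November 23, 2004.
Next gap: 9 days. November 23, 2004 + 9 days = December 2, 2004.
Next gap: 10 days. December 2, 2004 + 10 days = December 12, 2004.
Next gap: 11 days. December 12, 2004 + 11 days = December 23, 2004.

December 23, 2004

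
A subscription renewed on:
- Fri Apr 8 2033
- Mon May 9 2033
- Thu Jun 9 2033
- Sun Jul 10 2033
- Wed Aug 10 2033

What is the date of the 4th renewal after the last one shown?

Gaps between consecutive events: 31, 31, 31, 31 days — a constant 31-day interval.
Wed Aug 10 2033 + 31 days = Sat Sep 10 2033.
Sat Sep 10 2033 + 31 days = Tue Oct 11 2033.
Tue Oct 11 2033 + 31 days = Fri Nov 11 2033.
Fri Nov 11 2033 + 31 days = Mon Dec 12 2033.

Mon Dec 12 2033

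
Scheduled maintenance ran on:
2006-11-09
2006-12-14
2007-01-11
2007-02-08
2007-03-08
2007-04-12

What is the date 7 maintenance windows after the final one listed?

2007-11-08

These are Thursdays at 28- or 35-day spacing (35, 28, 28, 28, 35).
The pattern: 2nd Thursday of the month.
2nd Thursday of May 2007: 2007-05-10.
June 2007 — 2nd Thursday is 2007-06-14.
July 2007 — 2nd Thursday is 2007-07-12.
August 2007 — 2nd Thursday is 2007-08-09.
2nd Thursday of September 2007: 2007-09-13.
October 2007 — 2nd Thursday is 2007-10-11.
November 2007 — 2nd Thursday is 2007-11-08.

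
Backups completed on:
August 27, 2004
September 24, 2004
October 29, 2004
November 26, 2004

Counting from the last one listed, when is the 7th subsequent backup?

June 24, 2005

Every date is a Friday; gaps 28, 35, 28 days.
Each is the last Friday of its month (at least one falls on the 29th or later, ruling out '4th Friday').
Last Friday of December 2004: December 31, 2004.
January 2005 ends with Friday January 28, 2005.
February 2005 ends with Friday February 25, 2005.
Last Friday of March 2005: March 25, 2005.
April 2005 ends with Friday April 29, 2005.
May 2005 ends with Friday May 27, 2005.
June 2005 ends with Friday June 24, 2005.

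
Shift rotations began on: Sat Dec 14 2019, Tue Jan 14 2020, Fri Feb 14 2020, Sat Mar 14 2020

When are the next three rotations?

Tue Apr 14 2020, Thu May 14 2020, Sun Jun 14 2020

The day-of-month is always 14 (31, 31, 29 days between events).
So this recurs on the 14th of each month.
April 2020: Tue Apr 14 2020.
Next: May 2020 → Thu May 14 2020.
Next: June 2020 → Sun Jun 14 2020.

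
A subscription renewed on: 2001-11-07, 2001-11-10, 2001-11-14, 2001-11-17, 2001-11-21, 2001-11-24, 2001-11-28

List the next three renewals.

The gap pattern 3, 4, 3, 4, 3, 4 repeats every 2 events.
These are the Wednesdays and Saturdays of each week.
The following Saturday is 2001-12-01.
The following Wednesday is 2001-12-05.
The following Saturday is 2001-12-08.

2001-12-01, 2001-12-05, 2001-12-08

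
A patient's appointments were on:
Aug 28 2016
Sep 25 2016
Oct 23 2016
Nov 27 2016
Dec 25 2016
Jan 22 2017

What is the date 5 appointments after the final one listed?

Jun 25 2017

These are Sundays at 28- or 35-day spacing (28, 28, 35, 28, 28).
The pattern: 4th Sunday of the month.
February 2017 — 4th Sunday is Feb 26 2017.
March 2017 — 4th Sunday is Mar 26 2017.
4th Sunday of April 2017: Apr 23 2017.
4th Sunday of May 2017: May 28 2017.
4th Sunday of June 2017: Jun 25 2017.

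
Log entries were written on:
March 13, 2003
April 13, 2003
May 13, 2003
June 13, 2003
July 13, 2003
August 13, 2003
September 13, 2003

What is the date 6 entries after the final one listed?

March 13, 2004

Gaps: 31, 30, 31, 30, 31, 31 days — not constant. Every event is on the 13th of the month.
Pattern: the 13th of each month.
Next: October 2003 → October 13, 2003.
November 2003: November 13, 2003.
Next: December 2003 → December 13, 2003.
Next: January 2004 → January 13, 2004.
February 2004: February 13, 2004.
Next: March 2004 → March 13, 2004.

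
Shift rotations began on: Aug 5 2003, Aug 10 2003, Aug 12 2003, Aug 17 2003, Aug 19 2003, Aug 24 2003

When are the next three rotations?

Every event lands on a Tuesday or Sunday (gaps cycle 5, 2, 5, 2, 5).
So the schedule is: every Tuesday and Sunday.
Next Tuesday: Aug 26 2003.
The following Sunday is Aug 31 2003.
The following Tuesday is Sep 2 2003.

Aug 26 2003, Aug 31 2003, Sep 2 2003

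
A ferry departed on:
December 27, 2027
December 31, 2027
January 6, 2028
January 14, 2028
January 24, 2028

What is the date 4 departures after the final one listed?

Gaps: 4, 6, 8, 10 days — each gap is 2 larger than the previous one.
Next gap: 12 days. January 24, 2028 + 12 days = February 5, 2028.
Next gap: 14 days. February 5, 2028 + 14 days = February 19, 2028.
Next gap: 16 days. February 19, 2028 + 16 days = March 6, 2028.
Next gap: 18 days. March 6, 2028 + 18 days = March 24, 2028.

March 24, 2028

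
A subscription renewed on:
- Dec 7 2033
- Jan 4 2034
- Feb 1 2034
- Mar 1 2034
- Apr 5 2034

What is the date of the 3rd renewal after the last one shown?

Jul 5 2034

These are Wednesdays at 28- or 35-day spacing (28, 28, 28, 35).
The pattern: 1st Wednesday of the month.
May 2034 — 1st Wednesday is May 3 2034.
June 2034 — 1st Wednesday is Jun 7 2034.
July 2034 — 1st Wednesday is Jul 5 2034.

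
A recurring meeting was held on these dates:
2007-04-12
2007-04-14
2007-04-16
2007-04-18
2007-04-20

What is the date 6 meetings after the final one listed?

Gaps between consecutive events: 2, 2, 2, 2 days — a constant 2-day interval.
2007-04-20 + 2 days = 2007-04-22.
2007-04-22 + 2 days = 2007-04-24.
2007-04-24 + 2 days = 2007-04-26.
2007-04-26 + 2 days = 2007-04-28.
2007-04-28 + 2 days = 2007-04-30.
2007-04-30 + 2 days = 2007-05-02.

2007-05-02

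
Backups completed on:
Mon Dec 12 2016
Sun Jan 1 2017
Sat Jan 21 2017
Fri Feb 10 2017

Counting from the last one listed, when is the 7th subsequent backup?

Fri Jun 30 2017

The spacing is 20, 20, 20 days — always 20 days.
Fri Feb 10 2017 + 20 days = Thu Mar 2 2017.
Thu Mar 2 2017 + 20 days = Wed Mar 22 2017.
Wed Mar 22 2017 + 20 days = Tue Apr 11 2017.
Tue Apr 11 2017 + 20 days = Mon May 1 2017.
Mon May 1 2017 + 20 days = Sun May 21 2017.
Sun May 21 2017 + 20 days = Sat Jun 10 2017.
Sat Jun 10 2017 + 20 days = Fri Jun 30 2017.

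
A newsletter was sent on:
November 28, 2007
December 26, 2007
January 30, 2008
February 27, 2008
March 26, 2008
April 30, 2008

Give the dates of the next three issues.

May 28, 2008; June 25, 2008; July 30, 2008

All Wednesdays; the gaps (28, 35, 28, 28, 35) vary with month length.
This is the last Wednesday of each month.
May 2008 ends with Wednesday May 28, 2008.
Last Wednesday of June 2008: June 25, 2008.
Last Wednesday of July 2008: July 30, 2008.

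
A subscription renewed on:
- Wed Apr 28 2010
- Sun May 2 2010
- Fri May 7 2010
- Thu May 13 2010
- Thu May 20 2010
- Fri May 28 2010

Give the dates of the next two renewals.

Sun Jun 6 2010, Wed Jun 16 2010

Gaps: 4, 5, 6, 7, 8 days — each gap is 1 larger than the previous one.
Next gap: 9 days. Fri May 28 2010 + 9 days = Sun Jun 6 2010.
Next gap: 10 days. Sun Jun 6 2010 + 10 days = Wed Jun 16 2010.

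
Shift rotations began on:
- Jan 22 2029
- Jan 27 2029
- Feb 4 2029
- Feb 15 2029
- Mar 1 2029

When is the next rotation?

Mar 18 2029

The spacing grows by 3 each time: 5, 8, 11, 14 days.
Next gap: 17 days. Mar 1 2029 + 17 days = Mar 18 2029.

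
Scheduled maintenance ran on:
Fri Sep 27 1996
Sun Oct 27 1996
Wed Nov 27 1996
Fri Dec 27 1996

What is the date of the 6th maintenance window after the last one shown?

Each date is the 27th; the gaps (30, 31, 30) track the month lengths.
The rule is the 27th of each month.
January 1997: Mon Jan 27 1997.
February 1997: Thu Feb 27 1997.
March 1997: Thu Mar 27 1997.
April 1997: Sun Apr 27 1997.
May 1997: Tue May 27 1997.
Next: June 1997 → Fri Jun 27 1997.

Fri Jun 27 1997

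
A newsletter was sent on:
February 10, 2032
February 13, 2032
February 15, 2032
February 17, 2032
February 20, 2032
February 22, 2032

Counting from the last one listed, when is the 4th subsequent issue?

Every event lands on a Tuesday or Friday or Sunday (gaps cycle 3, 2, 2, 3, 2).
So the schedule is: every Tuesday, Friday and Sunday.
Next Tuesday: February 24, 2032.
Next Friday: February 27, 2032.
The following Sunday is February 29, 2032.
Next Tuesday: March 2, 2032.

March 2, 2032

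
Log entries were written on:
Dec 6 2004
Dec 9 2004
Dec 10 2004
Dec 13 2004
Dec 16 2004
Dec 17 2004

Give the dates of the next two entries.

Dec 20 2004, Dec 23 2004

Gaps: 3, 1, 3, 3, 1 days — not constant, but cyclic with period 3.
The events fall on every Monday, Thursday and Friday.
Next Monday: Dec 20 2004.
Next Thursday: Dec 23 2004.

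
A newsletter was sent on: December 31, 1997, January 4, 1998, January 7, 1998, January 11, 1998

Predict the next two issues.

Every event lands on a Wednesday or Sunday (gaps cycle 4, 3, 4).
So the schedule is: every Wednesday and Sunday.
The following Wednesday is January 14, 1998.
The following Sunday is January 18, 1998.

January 14, 1998; January 18, 1998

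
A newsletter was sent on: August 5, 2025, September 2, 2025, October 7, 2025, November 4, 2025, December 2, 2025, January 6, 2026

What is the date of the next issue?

These are Tuesdays at 28- or 35-day spacing (28, 35, 28, 28, 35).
The pattern: 1st Tuesday of the month.
1st Tuesday of February 2026: February 3, 2026.

February 3, 2026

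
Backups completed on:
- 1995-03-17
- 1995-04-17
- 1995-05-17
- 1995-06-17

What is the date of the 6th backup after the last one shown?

The day-of-month is always 17 (31, 30, 31 days between events).
So this recurs on the 17th of each month.
July 1995: 1995-07-17.
Next: August 1995 → 1995-08-17.
September 1995: 1995-09-17.
October 1995: 1995-10-17.
Next: November 1995 → 1995-11-17.
Next: December 1995 → 1995-12-17.

1995-12-17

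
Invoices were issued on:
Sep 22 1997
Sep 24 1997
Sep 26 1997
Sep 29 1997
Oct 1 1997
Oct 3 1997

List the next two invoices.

Oct 6 1997, Oct 8 1997

Every event lands on a Monday or Wednesday or Friday (gaps cycle 2, 2, 3, 2, 2).
So the schedule is: every Monday, Wednesday and Friday.
Next Monday: Oct 6 1997.
Next Wednesday: Oct 8 1997.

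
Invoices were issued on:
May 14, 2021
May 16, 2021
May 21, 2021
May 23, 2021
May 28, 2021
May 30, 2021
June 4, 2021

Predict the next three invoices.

Every event lands on a Friday or Sunday (gaps cycle 2, 5, 2, 5, 2, 5).
So the schedule is: every Friday and Sunday.
The following Sunday is June 6, 2021.
The following Friday is June 11, 2021.
Next Sunday: June 13, 2021.

June 6, 2021; June 11, 2021; June 13, 2021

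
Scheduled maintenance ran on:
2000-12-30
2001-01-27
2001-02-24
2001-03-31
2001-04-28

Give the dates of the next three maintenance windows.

All Saturdays; the gaps (28, 28, 35, 28) vary with month length.
This is the last Saturday of each month.
May 2001 ends with Saturday 2001-05-26.
Last Saturday of June 2001: 2001-06-30.
Last Saturday of July 2001: 2001-07-28.

2001-05-26, 2001-06-30, 2001-07-28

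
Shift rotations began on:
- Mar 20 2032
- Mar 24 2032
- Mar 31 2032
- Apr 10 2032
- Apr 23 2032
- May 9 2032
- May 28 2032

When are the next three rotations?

Gaps: 4, 7, 10, 13, 16, 19 days — each gap is 3 larger than the previous one.
Next gap: 22 days. May 28 2032 + 22 days = Jun 19 2032.
Next gap: 25 days. Jun 19 2032 + 25 days = Jul 14 2032.
Next gap: 28 days. Jul 14 2032 + 28 days = Aug 11 2032.

Jun 19 2032, Jul 14 2032, Aug 11 2032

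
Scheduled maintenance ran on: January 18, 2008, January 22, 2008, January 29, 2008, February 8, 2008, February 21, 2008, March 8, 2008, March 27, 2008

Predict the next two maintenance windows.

The spacing grows by 3 each time: 4, 7, 10, 13, 16, 19 days.
Next gap: 22 days. March 27, 2008 + 22 days = April 18, 2008.
Next gap: 25 days. April 18, 2008 + 25 days = May 13, 2008.

April 18, 2008; May 13, 2008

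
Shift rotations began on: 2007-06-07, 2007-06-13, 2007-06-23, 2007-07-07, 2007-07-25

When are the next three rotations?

2007-08-16, 2007-09-11, 2007-10-11

The spacing grows by 4 each time: 6, 10, 14, 18 days.
Next gap: 22 days. 2007-07-25 + 22 days = 2007-08-16.
Next gap: 26 days. 2007-08-16 + 26 days = 2007-09-11.
Next gap: 30 days. 2007-09-11 + 30 days = 2007-10-11.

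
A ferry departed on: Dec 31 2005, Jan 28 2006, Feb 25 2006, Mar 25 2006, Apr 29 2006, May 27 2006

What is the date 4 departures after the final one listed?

Sep 30 2006

Every date is a Saturday; gaps 28, 28, 28, 35, 28 days.
Each is the last Saturday of its month (at least one falls on the 29th or later, ruling out '4th Saturday').
June 2006 ends with Saturday Jun 24 2006.
Last Saturday of July 2006: Jul 29 2006.
August 2006 ends with Saturday Aug 26 2006.
September 2006 ends with Saturday Sep 30 2006.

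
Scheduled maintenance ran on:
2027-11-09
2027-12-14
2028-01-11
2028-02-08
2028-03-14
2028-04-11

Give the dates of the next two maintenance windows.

2028-05-09, 2028-06-13

These are Tuesdays at 28- or 35-day spacing (35, 28, 28, 35, 28).
The pattern: 2nd Tuesday of the month.
May 2028 — 2nd Tuesday is 2028-05-09.
June 2028 — 2nd Tuesday is 2028-06-13.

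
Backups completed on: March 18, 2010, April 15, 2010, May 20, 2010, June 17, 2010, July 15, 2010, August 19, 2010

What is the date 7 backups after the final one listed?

March 17, 2011

These are Thursdays at 28- or 35-day spacing (28, 35, 28, 28, 35).
The pattern: 3rd Thursday of the month.
September 2010 — 3rd Thursday is September 16, 2010.
October 2010 — 3rd Thursday is October 21, 2010.
November 2010 — 3rd Thursday is November 18, 2010.
December 2010 — 3rd Thursday is December 16, 2010.
January 2011 — 3rd Thursday is January 20, 2011.
3rd Thursday of February 2011: February 17, 2011.
3rd Thursday of March 2011: March 17, 2011.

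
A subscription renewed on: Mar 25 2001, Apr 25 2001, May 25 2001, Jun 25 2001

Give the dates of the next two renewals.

Jul 25 2001, Aug 25 2001

Gaps: 31, 30, 31 days — not constant. Every event is on the 25th of the month.
Pattern: the 25th of each month.
July 2001: Jul 25 2001.
August 2001: Aug 25 2001.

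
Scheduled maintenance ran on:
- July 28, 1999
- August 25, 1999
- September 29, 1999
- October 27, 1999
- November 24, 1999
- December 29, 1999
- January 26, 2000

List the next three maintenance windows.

Every date is a Wednesday; gaps 28, 35, 28, 28, 35, 28 days.
Each is the last Wednesday of its month (at least one falls on the 29th or later, ruling out '4th Wednesday').
Last Wednesday of February 2000: February 23, 2000.
March 2000 ends with Wednesday March 29, 2000.
Last Wednesday of April 2000: April 26, 2000.

February 23, 2000; March 29, 2000; April 26, 2000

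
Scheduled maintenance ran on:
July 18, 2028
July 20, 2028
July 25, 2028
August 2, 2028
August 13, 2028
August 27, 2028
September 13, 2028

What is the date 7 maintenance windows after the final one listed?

April 4, 2029

Gaps: 2, 5, 8, 11, 14, 17 days — each gap is 3 larger than the previous one.
Next gap: 20 days. September 13, 2028 + 20 days = October 3, 2028.
Next gap: 23 days. October 3, 2028 + 23 days = October 26, 2028.
Next gap: 26 days. October 26, 2028 + 26 days = November 21, 2028.
Next gap: 29 days. November 21, 2028 + 29 days = December 20, 2028.
Next gap: 32 days. December 20, 2028 + 32 days = January 21, 2029.
Next gap: 35 days. January 21, 2029 + 35 days = February 25, 2029.
Next gap: 38 days. February 25, 2029 + 38 days = April 4, 2029.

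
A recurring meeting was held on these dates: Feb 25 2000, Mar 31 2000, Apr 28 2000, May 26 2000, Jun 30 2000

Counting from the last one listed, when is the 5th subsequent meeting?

These are Fridays with 35, 28, 28, 35-day gaps.
Each is the final Friday of its month — Mar 31 2000 is past the 28th, so '4th Friday' doesn't fit.
July 2000 ends with Friday Jul 28 2000.
August 2000 ends with Friday Aug 25 2000.
Last Friday of September 2000: Sep 29 2000.
October 2000 ends with Friday Oct 27 2000.
Last Friday of November 2000: Nov 24 2000.

Nov 24 2000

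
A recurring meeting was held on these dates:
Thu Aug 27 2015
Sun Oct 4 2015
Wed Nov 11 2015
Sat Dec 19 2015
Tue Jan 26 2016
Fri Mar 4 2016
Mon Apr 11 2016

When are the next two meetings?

Thu May 19 2016, Sun Jun 26 2016

The spacing is 38, 38, 38, 38, 38, 38 days — always 38 days.
Mon Apr 11 2016 + 38 days = Thu May 19 2016.
Thu May 19 2016 + 38 days = Sun Jun 26 2016.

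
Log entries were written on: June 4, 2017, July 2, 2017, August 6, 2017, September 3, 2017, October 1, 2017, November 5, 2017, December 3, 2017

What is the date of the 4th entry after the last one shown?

April 1, 2018

These are Sundays at 28- or 35-day spacing (28, 35, 28, 28, 35, 28).
The pattern: 1st Sunday of the month.
January 2018 — 1st Sunday is January 7, 2018.
February 2018 — 1st Sunday is February 4, 2018.
1st Sunday of March 2018: March 4, 2018.
April 2018 — 1st Sunday is April 1, 2018.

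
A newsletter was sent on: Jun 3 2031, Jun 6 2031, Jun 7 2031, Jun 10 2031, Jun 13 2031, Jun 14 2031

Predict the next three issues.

Gaps: 3, 1, 3, 3, 1 days — not constant, but cyclic with period 3.
The events fall on every Tuesday, Friday and Saturday.
The following Tuesday is Jun 17 2031.
The following Friday is Jun 20 2031.
Next Saturday: Jun 21 2031.

Jun 17 2031, Jun 20 2031, Jun 21 2031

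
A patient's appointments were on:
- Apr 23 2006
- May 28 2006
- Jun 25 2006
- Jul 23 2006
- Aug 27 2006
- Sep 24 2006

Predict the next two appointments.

Oct 22 2006, Nov 26 2006

These are Sundays at 28- or 35-day spacing (35, 28, 28, 35, 28).
The pattern: 4th Sunday of the month.
4th Sunday of October 2006: Oct 22 2006.
November 2006 — 4th Sunday is Nov 26 2006.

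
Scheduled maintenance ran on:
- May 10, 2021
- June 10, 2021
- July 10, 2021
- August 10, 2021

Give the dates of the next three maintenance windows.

Gaps: 31, 30, 31 days — not constant. Every event is on the 10th of the month.
Pattern: the 10th of each month.
Next: September 2021 → September 10, 2021.
October 2021: October 10, 2021.
November 2021: November 10, 2021.

September 10, 2021; October 10, 2021; November 10, 2021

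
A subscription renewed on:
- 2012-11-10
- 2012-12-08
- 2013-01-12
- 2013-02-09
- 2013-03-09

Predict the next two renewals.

Gaps: 28, 35, 28, 28 days — a mix of 28 and 35. Every date is a Saturday.
Each is the 2nd Saturday of its month.
2nd Saturday of April 2013: 2013-04-13.
2nd Saturday of May 2013: 2013-05-11.

2013-04-13, 2013-05-11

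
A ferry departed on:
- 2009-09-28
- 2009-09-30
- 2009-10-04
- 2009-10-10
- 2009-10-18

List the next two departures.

Gaps: 2, 4, 6, 8 days — each gap is 2 larger than the previous one.
Next gap: 10 days. 2009-10-18 + 10 days = 2009-10-28.
Next gap: 12 days. 2009-10-28 + 12 days = 2009-11-09.

2009-10-28, 2009-11-09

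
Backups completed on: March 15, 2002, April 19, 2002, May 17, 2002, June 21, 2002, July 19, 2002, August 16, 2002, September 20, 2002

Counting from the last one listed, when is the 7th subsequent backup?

All dates are Fridays, 35, 28, 35, 28, 28, 35 days apart.
Specifically, the 3rd Friday of each month.
3rd Friday of October 2002: October 18, 2002.
November 2002 — 3rd Friday is November 15, 2002.
December 2002 — 3rd Friday is December 20, 2002.
3rd Friday of January 2003: January 17, 2003.
3rd Friday of February 2003: February 21, 2003.
March 2003 — 3rd Friday is March 21, 2003.
3rd Friday of April 2003: April 18, 2003.

April 18, 2003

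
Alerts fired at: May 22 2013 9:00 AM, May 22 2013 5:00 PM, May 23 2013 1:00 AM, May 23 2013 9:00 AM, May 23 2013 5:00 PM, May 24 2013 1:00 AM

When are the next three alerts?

Gaps: 8, 8, 8, 8, 8 hours — each event is 8 hours after the previous one.
May 24 2013 1:00 AM + 8 h = May 24 2013 9:00 AM.
May 24 2013 9:00 AM + 8 h = May 24 2013 5:00 PM.
May 24 2013 5:00 PM + 8 h = May 25 2013 1:00 AM.

May 24 2013 9:00 AM, May 24 2013 5:00 PM, May 25 2013 1:00 AM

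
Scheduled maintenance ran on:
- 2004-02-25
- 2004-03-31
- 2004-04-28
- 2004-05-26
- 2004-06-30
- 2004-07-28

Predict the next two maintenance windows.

Every date is a Wednesday; gaps 35, 28, 28, 35, 28 days.
Each is the last Wednesday of its month (at least one falls on the 29th or later, ruling out '4th Wednesday').
Last Wednesday of August 2004: 2004-08-25.
Last Wednesday of September 2004: 2004-09-29.

2004-08-25, 2004-09-29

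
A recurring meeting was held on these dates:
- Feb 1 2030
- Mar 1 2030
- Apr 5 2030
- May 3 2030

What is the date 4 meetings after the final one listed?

Sep 6 2030

All dates are Fridays, 28, 35, 28 days apart.
Specifically, the 1st Friday of each month.
1st Friday of June 2030: Jun 7 2030.
July 2030 — 1st Friday is Jul 5 2030.
August 2030 — 1st Friday is Aug 2 2030.
September 2030 — 1st Friday is Sep 6 2030.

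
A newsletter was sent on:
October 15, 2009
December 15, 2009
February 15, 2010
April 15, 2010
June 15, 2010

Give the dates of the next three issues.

Each date is the 15th; the gaps (61, 62, 59, 61) track the month lengths.
The rule is the 15th of every 2 months.
Next: August 2010 → August 15, 2010.
Next: October 2010 → October 15, 2010.
Next: December 2010 → December 15, 2010.

August 15, 2010; October 15, 2010; December 15, 2010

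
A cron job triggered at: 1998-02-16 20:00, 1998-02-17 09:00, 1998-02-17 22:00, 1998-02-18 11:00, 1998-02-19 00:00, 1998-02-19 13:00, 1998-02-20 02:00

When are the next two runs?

Spacing: 13, 13, 13, 13, 13, 13 h — constant 13 h.
1998-02-20 02:00 + 13 h = 1998-02-20 15:00.
1998-02-20 15:00 + 13 h = 1998-02-21 04:00.

1998-02-20 15:00, 1998-02-21 04:00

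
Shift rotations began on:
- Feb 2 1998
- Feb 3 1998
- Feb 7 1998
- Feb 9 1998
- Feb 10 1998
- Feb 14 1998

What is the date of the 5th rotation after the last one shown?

The gap pattern 1, 4, 2, 1, 4 repeats every 3 events.
These are the Mondays, Tuesdays and Saturdays of each week.
The following Monday is Feb 16 1998.
Next Tuesday: Feb 17 1998.
The following Saturday is Feb 21 1998.
Next Monday: Feb 23 1998.
Next Tuesday: Feb 24 1998.

Feb 24 1998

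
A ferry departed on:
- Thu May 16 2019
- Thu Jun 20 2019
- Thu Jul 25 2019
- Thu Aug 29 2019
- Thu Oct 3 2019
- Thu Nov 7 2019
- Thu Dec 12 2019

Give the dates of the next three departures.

Every event comes 35 days after the last (35, 35, 35, 35, 35, 35).
Thu Dec 12 2019 + 35 days = Thu Jan 16 2020.
Thu Jan 16 2020 + 35 days = Thu Feb 20 2020.
Thu Feb 20 2020 + 35 days = Thu Mar 26 2020.

Thu Jan 16 2020, Thu Feb 20 2020, Thu Mar 26 2020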